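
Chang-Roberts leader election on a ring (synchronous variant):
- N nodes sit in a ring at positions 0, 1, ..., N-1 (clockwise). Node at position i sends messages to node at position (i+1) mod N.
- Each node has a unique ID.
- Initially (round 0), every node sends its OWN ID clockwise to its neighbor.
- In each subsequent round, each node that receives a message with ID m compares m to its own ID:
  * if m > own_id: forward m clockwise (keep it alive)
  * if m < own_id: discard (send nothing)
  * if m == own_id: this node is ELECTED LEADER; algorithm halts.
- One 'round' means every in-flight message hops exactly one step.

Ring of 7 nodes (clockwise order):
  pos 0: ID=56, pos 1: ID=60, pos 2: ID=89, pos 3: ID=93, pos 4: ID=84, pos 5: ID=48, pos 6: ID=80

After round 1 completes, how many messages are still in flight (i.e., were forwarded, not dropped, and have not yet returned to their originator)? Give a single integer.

Answer: 3

Derivation:
Round 1: pos1(id60) recv 56: drop; pos2(id89) recv 60: drop; pos3(id93) recv 89: drop; pos4(id84) recv 93: fwd; pos5(id48) recv 84: fwd; pos6(id80) recv 48: drop; pos0(id56) recv 80: fwd
After round 1: 3 messages still in flight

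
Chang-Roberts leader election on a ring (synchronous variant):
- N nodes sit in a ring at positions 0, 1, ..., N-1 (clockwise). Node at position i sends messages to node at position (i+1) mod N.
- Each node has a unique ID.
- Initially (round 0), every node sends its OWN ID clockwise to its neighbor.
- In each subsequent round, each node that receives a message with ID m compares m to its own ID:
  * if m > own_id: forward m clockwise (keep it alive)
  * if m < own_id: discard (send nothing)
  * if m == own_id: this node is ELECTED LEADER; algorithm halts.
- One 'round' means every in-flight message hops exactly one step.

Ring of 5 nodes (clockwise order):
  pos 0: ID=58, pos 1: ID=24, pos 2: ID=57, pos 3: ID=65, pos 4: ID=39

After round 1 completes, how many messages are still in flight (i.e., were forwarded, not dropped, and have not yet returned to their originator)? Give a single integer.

Round 1: pos1(id24) recv 58: fwd; pos2(id57) recv 24: drop; pos3(id65) recv 57: drop; pos4(id39) recv 65: fwd; pos0(id58) recv 39: drop
After round 1: 2 messages still in flight

Answer: 2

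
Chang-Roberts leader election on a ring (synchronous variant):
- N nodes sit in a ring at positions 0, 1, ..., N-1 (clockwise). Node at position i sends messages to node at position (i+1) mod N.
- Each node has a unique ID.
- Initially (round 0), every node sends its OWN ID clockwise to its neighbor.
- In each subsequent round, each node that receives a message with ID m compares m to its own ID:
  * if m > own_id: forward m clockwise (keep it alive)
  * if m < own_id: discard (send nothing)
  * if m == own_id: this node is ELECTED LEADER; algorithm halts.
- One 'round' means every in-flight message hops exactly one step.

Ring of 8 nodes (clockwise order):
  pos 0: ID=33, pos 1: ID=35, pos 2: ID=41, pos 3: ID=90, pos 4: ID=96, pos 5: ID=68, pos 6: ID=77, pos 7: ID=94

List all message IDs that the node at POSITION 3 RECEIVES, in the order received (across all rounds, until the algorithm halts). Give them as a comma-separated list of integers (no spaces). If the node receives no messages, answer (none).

Answer: 41,94,96

Derivation:
Round 1: pos1(id35) recv 33: drop; pos2(id41) recv 35: drop; pos3(id90) recv 41: drop; pos4(id96) recv 90: drop; pos5(id68) recv 96: fwd; pos6(id77) recv 68: drop; pos7(id94) recv 77: drop; pos0(id33) recv 94: fwd
Round 2: pos6(id77) recv 96: fwd; pos1(id35) recv 94: fwd
Round 3: pos7(id94) recv 96: fwd; pos2(id41) recv 94: fwd
Round 4: pos0(id33) recv 96: fwd; pos3(id90) recv 94: fwd
Round 5: pos1(id35) recv 96: fwd; pos4(id96) recv 94: drop
Round 6: pos2(id41) recv 96: fwd
Round 7: pos3(id90) recv 96: fwd
Round 8: pos4(id96) recv 96: ELECTED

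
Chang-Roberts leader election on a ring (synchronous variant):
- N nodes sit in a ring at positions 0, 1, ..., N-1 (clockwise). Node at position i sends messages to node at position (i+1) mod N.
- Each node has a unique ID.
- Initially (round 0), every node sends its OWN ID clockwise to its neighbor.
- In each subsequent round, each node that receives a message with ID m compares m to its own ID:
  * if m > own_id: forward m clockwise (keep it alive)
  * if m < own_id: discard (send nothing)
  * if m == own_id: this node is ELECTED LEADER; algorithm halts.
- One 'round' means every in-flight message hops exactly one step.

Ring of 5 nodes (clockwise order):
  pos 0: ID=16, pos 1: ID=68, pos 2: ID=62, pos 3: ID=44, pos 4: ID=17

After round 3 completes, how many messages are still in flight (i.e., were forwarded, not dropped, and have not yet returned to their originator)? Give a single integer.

Answer: 2

Derivation:
Round 1: pos1(id68) recv 16: drop; pos2(id62) recv 68: fwd; pos3(id44) recv 62: fwd; pos4(id17) recv 44: fwd; pos0(id16) recv 17: fwd
Round 2: pos3(id44) recv 68: fwd; pos4(id17) recv 62: fwd; pos0(id16) recv 44: fwd; pos1(id68) recv 17: drop
Round 3: pos4(id17) recv 68: fwd; pos0(id16) recv 62: fwd; pos1(id68) recv 44: drop
After round 3: 2 messages still in flight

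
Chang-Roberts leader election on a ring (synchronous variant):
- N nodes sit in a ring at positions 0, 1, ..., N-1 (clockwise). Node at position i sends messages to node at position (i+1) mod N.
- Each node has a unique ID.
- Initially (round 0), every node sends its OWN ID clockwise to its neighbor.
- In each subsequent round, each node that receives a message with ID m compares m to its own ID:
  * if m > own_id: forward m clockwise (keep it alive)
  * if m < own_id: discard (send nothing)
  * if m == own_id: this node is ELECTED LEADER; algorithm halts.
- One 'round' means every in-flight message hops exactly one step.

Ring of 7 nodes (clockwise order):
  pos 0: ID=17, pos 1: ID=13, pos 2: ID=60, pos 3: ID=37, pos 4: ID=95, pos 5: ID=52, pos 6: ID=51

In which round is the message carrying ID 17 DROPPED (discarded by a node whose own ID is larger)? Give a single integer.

Answer: 2

Derivation:
Round 1: pos1(id13) recv 17: fwd; pos2(id60) recv 13: drop; pos3(id37) recv 60: fwd; pos4(id95) recv 37: drop; pos5(id52) recv 95: fwd; pos6(id51) recv 52: fwd; pos0(id17) recv 51: fwd
Round 2: pos2(id60) recv 17: drop; pos4(id95) recv 60: drop; pos6(id51) recv 95: fwd; pos0(id17) recv 52: fwd; pos1(id13) recv 51: fwd
Round 3: pos0(id17) recv 95: fwd; pos1(id13) recv 52: fwd; pos2(id60) recv 51: drop
Round 4: pos1(id13) recv 95: fwd; pos2(id60) recv 52: drop
Round 5: pos2(id60) recv 95: fwd
Round 6: pos3(id37) recv 95: fwd
Round 7: pos4(id95) recv 95: ELECTED
Message ID 17 originates at pos 0; dropped at pos 2 in round 2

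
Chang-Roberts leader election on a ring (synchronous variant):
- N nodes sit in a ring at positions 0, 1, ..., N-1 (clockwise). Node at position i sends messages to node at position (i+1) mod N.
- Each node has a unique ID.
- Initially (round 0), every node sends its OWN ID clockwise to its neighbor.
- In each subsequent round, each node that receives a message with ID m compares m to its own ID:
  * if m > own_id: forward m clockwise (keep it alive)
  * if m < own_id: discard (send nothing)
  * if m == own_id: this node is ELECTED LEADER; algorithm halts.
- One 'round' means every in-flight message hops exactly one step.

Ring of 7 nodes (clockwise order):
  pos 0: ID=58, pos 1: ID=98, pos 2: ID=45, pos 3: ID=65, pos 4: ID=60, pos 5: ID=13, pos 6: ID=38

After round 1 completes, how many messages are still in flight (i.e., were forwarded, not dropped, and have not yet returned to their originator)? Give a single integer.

Round 1: pos1(id98) recv 58: drop; pos2(id45) recv 98: fwd; pos3(id65) recv 45: drop; pos4(id60) recv 65: fwd; pos5(id13) recv 60: fwd; pos6(id38) recv 13: drop; pos0(id58) recv 38: drop
After round 1: 3 messages still in flight

Answer: 3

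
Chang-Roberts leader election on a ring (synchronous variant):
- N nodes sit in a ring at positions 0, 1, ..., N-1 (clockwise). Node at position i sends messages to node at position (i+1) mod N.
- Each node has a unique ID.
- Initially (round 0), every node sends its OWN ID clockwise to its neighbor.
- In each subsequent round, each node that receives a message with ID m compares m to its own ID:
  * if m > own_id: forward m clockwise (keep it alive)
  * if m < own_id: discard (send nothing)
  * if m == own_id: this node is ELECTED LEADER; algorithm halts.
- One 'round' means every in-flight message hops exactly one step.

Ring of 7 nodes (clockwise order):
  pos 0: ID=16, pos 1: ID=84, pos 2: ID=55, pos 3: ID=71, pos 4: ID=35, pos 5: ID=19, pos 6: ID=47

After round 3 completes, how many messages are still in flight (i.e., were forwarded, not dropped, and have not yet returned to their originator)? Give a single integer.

Answer: 2

Derivation:
Round 1: pos1(id84) recv 16: drop; pos2(id55) recv 84: fwd; pos3(id71) recv 55: drop; pos4(id35) recv 71: fwd; pos5(id19) recv 35: fwd; pos6(id47) recv 19: drop; pos0(id16) recv 47: fwd
Round 2: pos3(id71) recv 84: fwd; pos5(id19) recv 71: fwd; pos6(id47) recv 35: drop; pos1(id84) recv 47: drop
Round 3: pos4(id35) recv 84: fwd; pos6(id47) recv 71: fwd
After round 3: 2 messages still in flight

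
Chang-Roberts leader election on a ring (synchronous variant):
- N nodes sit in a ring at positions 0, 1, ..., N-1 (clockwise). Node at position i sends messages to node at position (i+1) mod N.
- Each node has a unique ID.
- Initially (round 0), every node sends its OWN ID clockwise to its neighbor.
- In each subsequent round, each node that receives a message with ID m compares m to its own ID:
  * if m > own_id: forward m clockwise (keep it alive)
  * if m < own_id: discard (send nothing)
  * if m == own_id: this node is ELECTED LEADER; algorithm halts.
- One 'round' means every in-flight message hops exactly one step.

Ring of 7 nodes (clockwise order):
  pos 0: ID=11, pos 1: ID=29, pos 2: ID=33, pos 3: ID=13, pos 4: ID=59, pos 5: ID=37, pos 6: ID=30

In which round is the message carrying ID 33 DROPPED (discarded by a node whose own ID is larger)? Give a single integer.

Answer: 2

Derivation:
Round 1: pos1(id29) recv 11: drop; pos2(id33) recv 29: drop; pos3(id13) recv 33: fwd; pos4(id59) recv 13: drop; pos5(id37) recv 59: fwd; pos6(id30) recv 37: fwd; pos0(id11) recv 30: fwd
Round 2: pos4(id59) recv 33: drop; pos6(id30) recv 59: fwd; pos0(id11) recv 37: fwd; pos1(id29) recv 30: fwd
Round 3: pos0(id11) recv 59: fwd; pos1(id29) recv 37: fwd; pos2(id33) recv 30: drop
Round 4: pos1(id29) recv 59: fwd; pos2(id33) recv 37: fwd
Round 5: pos2(id33) recv 59: fwd; pos3(id13) recv 37: fwd
Round 6: pos3(id13) recv 59: fwd; pos4(id59) recv 37: drop
Round 7: pos4(id59) recv 59: ELECTED
Message ID 33 originates at pos 2; dropped at pos 4 in round 2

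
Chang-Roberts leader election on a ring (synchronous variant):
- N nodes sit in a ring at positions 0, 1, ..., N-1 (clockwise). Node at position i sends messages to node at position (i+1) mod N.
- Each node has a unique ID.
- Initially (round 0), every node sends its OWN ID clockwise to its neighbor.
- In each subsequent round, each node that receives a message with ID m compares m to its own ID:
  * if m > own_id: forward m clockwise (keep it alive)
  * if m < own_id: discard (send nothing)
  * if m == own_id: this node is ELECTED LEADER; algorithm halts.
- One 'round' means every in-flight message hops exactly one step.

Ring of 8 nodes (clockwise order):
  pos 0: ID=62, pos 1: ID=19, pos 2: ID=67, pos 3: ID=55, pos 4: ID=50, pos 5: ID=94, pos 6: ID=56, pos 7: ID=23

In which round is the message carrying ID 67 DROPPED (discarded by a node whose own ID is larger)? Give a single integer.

Round 1: pos1(id19) recv 62: fwd; pos2(id67) recv 19: drop; pos3(id55) recv 67: fwd; pos4(id50) recv 55: fwd; pos5(id94) recv 50: drop; pos6(id56) recv 94: fwd; pos7(id23) recv 56: fwd; pos0(id62) recv 23: drop
Round 2: pos2(id67) recv 62: drop; pos4(id50) recv 67: fwd; pos5(id94) recv 55: drop; pos7(id23) recv 94: fwd; pos0(id62) recv 56: drop
Round 3: pos5(id94) recv 67: drop; pos0(id62) recv 94: fwd
Round 4: pos1(id19) recv 94: fwd
Round 5: pos2(id67) recv 94: fwd
Round 6: pos3(id55) recv 94: fwd
Round 7: pos4(id50) recv 94: fwd
Round 8: pos5(id94) recv 94: ELECTED
Message ID 67 originates at pos 2; dropped at pos 5 in round 3

Answer: 3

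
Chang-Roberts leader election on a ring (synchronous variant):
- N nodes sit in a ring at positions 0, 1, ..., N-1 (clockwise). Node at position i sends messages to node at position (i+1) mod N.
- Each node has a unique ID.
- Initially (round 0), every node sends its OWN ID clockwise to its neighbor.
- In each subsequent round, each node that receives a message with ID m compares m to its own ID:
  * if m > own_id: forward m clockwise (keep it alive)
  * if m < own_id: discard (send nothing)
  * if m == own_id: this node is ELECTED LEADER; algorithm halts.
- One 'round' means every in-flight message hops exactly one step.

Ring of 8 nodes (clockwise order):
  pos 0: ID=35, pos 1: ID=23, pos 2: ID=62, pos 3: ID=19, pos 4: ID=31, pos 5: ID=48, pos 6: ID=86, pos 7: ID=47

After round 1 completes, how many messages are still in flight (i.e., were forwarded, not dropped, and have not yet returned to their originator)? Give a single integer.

Round 1: pos1(id23) recv 35: fwd; pos2(id62) recv 23: drop; pos3(id19) recv 62: fwd; pos4(id31) recv 19: drop; pos5(id48) recv 31: drop; pos6(id86) recv 48: drop; pos7(id47) recv 86: fwd; pos0(id35) recv 47: fwd
After round 1: 4 messages still in flight

Answer: 4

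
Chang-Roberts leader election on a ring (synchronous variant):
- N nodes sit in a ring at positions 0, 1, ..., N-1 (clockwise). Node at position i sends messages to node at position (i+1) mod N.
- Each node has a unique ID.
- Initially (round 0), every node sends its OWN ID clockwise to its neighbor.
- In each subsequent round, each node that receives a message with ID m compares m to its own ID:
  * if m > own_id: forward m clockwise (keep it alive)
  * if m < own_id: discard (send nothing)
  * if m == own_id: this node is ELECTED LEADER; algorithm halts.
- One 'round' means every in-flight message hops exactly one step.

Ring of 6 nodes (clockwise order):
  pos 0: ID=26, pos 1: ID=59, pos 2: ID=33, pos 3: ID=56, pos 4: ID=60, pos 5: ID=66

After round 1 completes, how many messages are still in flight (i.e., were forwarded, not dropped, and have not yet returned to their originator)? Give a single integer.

Round 1: pos1(id59) recv 26: drop; pos2(id33) recv 59: fwd; pos3(id56) recv 33: drop; pos4(id60) recv 56: drop; pos5(id66) recv 60: drop; pos0(id26) recv 66: fwd
After round 1: 2 messages still in flight

Answer: 2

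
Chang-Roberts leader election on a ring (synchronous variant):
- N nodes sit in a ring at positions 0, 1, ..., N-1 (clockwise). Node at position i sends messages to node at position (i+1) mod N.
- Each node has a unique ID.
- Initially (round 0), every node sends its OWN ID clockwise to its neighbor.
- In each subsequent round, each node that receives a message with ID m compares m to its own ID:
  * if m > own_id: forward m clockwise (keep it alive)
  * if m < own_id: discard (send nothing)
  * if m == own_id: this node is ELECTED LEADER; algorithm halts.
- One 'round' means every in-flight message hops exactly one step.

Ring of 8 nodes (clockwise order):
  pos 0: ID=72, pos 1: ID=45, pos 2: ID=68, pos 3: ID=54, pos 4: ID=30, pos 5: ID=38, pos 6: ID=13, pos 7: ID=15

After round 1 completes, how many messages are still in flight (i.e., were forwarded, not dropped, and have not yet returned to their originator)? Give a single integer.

Answer: 4

Derivation:
Round 1: pos1(id45) recv 72: fwd; pos2(id68) recv 45: drop; pos3(id54) recv 68: fwd; pos4(id30) recv 54: fwd; pos5(id38) recv 30: drop; pos6(id13) recv 38: fwd; pos7(id15) recv 13: drop; pos0(id72) recv 15: drop
After round 1: 4 messages still in flight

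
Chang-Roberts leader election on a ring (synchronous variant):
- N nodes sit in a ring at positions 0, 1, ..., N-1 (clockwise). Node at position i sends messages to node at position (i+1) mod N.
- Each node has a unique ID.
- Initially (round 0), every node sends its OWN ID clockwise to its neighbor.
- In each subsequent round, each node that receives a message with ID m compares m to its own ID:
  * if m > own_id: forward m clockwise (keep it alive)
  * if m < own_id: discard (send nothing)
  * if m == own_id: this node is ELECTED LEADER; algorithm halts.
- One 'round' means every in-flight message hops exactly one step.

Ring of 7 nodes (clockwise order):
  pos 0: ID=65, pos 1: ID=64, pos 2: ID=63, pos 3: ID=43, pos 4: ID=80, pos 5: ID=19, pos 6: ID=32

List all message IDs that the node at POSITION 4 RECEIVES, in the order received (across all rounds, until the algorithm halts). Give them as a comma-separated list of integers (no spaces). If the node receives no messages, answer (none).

Answer: 43,63,64,65,80

Derivation:
Round 1: pos1(id64) recv 65: fwd; pos2(id63) recv 64: fwd; pos3(id43) recv 63: fwd; pos4(id80) recv 43: drop; pos5(id19) recv 80: fwd; pos6(id32) recv 19: drop; pos0(id65) recv 32: drop
Round 2: pos2(id63) recv 65: fwd; pos3(id43) recv 64: fwd; pos4(id80) recv 63: drop; pos6(id32) recv 80: fwd
Round 3: pos3(id43) recv 65: fwd; pos4(id80) recv 64: drop; pos0(id65) recv 80: fwd
Round 4: pos4(id80) recv 65: drop; pos1(id64) recv 80: fwd
Round 5: pos2(id63) recv 80: fwd
Round 6: pos3(id43) recv 80: fwd
Round 7: pos4(id80) recv 80: ELECTED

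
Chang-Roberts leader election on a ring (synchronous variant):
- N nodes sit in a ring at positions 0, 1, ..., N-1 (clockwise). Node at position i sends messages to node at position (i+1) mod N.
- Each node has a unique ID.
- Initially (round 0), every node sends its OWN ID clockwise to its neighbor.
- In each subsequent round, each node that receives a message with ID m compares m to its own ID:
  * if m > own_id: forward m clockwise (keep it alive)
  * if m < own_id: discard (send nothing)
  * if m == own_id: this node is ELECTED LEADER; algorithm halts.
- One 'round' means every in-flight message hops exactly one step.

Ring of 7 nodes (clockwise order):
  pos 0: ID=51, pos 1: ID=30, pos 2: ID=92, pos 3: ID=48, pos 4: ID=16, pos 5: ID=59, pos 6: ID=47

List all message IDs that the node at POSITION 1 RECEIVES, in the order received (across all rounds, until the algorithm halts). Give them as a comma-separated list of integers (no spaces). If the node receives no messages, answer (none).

Round 1: pos1(id30) recv 51: fwd; pos2(id92) recv 30: drop; pos3(id48) recv 92: fwd; pos4(id16) recv 48: fwd; pos5(id59) recv 16: drop; pos6(id47) recv 59: fwd; pos0(id51) recv 47: drop
Round 2: pos2(id92) recv 51: drop; pos4(id16) recv 92: fwd; pos5(id59) recv 48: drop; pos0(id51) recv 59: fwd
Round 3: pos5(id59) recv 92: fwd; pos1(id30) recv 59: fwd
Round 4: pos6(id47) recv 92: fwd; pos2(id92) recv 59: drop
Round 5: pos0(id51) recv 92: fwd
Round 6: pos1(id30) recv 92: fwd
Round 7: pos2(id92) recv 92: ELECTED

Answer: 51,59,92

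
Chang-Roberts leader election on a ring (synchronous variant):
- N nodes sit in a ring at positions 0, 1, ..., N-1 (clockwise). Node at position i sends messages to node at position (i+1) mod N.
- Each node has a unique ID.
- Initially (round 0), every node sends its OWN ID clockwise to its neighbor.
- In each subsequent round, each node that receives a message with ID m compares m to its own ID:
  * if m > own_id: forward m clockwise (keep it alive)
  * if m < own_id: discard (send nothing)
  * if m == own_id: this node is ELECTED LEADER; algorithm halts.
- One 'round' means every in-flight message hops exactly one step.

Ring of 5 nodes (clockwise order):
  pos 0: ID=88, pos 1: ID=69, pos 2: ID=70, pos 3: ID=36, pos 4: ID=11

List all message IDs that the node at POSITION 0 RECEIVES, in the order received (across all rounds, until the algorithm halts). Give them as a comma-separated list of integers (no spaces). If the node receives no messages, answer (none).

Answer: 11,36,70,88

Derivation:
Round 1: pos1(id69) recv 88: fwd; pos2(id70) recv 69: drop; pos3(id36) recv 70: fwd; pos4(id11) recv 36: fwd; pos0(id88) recv 11: drop
Round 2: pos2(id70) recv 88: fwd; pos4(id11) recv 70: fwd; pos0(id88) recv 36: drop
Round 3: pos3(id36) recv 88: fwd; pos0(id88) recv 70: drop
Round 4: pos4(id11) recv 88: fwd
Round 5: pos0(id88) recv 88: ELECTED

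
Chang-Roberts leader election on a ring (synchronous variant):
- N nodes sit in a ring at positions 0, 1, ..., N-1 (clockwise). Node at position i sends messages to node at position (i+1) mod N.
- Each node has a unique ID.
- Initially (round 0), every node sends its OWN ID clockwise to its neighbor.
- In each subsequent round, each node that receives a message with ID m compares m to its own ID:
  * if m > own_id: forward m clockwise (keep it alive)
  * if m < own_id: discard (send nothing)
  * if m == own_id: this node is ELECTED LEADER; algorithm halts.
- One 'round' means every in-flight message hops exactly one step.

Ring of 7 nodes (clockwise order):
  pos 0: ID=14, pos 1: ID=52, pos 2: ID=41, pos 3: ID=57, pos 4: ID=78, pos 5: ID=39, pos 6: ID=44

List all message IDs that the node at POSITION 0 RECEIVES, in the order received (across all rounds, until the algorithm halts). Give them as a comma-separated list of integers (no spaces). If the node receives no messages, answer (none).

Round 1: pos1(id52) recv 14: drop; pos2(id41) recv 52: fwd; pos3(id57) recv 41: drop; pos4(id78) recv 57: drop; pos5(id39) recv 78: fwd; pos6(id44) recv 39: drop; pos0(id14) recv 44: fwd
Round 2: pos3(id57) recv 52: drop; pos6(id44) recv 78: fwd; pos1(id52) recv 44: drop
Round 3: pos0(id14) recv 78: fwd
Round 4: pos1(id52) recv 78: fwd
Round 5: pos2(id41) recv 78: fwd
Round 6: pos3(id57) recv 78: fwd
Round 7: pos4(id78) recv 78: ELECTED

Answer: 44,78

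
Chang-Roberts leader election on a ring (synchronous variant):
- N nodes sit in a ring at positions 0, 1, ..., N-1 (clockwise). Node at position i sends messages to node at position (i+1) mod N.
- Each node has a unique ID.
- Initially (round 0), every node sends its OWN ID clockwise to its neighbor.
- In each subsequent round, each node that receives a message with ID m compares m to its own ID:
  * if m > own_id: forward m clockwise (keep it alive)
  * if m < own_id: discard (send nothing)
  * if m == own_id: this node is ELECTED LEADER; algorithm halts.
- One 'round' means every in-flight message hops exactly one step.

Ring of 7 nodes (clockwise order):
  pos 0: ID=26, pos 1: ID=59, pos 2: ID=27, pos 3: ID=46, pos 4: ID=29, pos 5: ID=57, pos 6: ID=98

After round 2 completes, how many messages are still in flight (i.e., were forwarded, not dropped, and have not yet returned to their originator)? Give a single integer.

Answer: 2

Derivation:
Round 1: pos1(id59) recv 26: drop; pos2(id27) recv 59: fwd; pos3(id46) recv 27: drop; pos4(id29) recv 46: fwd; pos5(id57) recv 29: drop; pos6(id98) recv 57: drop; pos0(id26) recv 98: fwd
Round 2: pos3(id46) recv 59: fwd; pos5(id57) recv 46: drop; pos1(id59) recv 98: fwd
After round 2: 2 messages still in flight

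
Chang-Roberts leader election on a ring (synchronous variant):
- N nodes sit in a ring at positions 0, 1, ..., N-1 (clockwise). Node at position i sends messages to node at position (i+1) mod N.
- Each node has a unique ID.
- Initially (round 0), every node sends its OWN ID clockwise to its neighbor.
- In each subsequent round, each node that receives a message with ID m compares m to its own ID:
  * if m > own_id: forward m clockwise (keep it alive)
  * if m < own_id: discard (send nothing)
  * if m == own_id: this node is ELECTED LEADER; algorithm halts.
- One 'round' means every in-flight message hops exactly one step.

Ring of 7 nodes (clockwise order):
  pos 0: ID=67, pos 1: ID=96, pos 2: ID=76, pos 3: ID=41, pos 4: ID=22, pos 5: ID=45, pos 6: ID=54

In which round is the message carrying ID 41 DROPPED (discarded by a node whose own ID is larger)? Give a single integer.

Round 1: pos1(id96) recv 67: drop; pos2(id76) recv 96: fwd; pos3(id41) recv 76: fwd; pos4(id22) recv 41: fwd; pos5(id45) recv 22: drop; pos6(id54) recv 45: drop; pos0(id67) recv 54: drop
Round 2: pos3(id41) recv 96: fwd; pos4(id22) recv 76: fwd; pos5(id45) recv 41: drop
Round 3: pos4(id22) recv 96: fwd; pos5(id45) recv 76: fwd
Round 4: pos5(id45) recv 96: fwd; pos6(id54) recv 76: fwd
Round 5: pos6(id54) recv 96: fwd; pos0(id67) recv 76: fwd
Round 6: pos0(id67) recv 96: fwd; pos1(id96) recv 76: drop
Round 7: pos1(id96) recv 96: ELECTED
Message ID 41 originates at pos 3; dropped at pos 5 in round 2

Answer: 2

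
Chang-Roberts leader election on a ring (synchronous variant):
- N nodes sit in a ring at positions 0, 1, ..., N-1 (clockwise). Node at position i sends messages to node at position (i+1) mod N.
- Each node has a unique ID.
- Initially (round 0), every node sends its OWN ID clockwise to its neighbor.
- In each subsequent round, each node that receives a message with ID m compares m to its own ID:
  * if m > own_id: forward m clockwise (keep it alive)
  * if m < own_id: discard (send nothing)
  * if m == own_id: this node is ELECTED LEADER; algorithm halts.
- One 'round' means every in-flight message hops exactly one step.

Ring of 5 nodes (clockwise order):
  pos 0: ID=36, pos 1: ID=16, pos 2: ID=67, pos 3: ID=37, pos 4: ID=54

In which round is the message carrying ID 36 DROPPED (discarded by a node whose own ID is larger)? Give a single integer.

Round 1: pos1(id16) recv 36: fwd; pos2(id67) recv 16: drop; pos3(id37) recv 67: fwd; pos4(id54) recv 37: drop; pos0(id36) recv 54: fwd
Round 2: pos2(id67) recv 36: drop; pos4(id54) recv 67: fwd; pos1(id16) recv 54: fwd
Round 3: pos0(id36) recv 67: fwd; pos2(id67) recv 54: drop
Round 4: pos1(id16) recv 67: fwd
Round 5: pos2(id67) recv 67: ELECTED
Message ID 36 originates at pos 0; dropped at pos 2 in round 2

Answer: 2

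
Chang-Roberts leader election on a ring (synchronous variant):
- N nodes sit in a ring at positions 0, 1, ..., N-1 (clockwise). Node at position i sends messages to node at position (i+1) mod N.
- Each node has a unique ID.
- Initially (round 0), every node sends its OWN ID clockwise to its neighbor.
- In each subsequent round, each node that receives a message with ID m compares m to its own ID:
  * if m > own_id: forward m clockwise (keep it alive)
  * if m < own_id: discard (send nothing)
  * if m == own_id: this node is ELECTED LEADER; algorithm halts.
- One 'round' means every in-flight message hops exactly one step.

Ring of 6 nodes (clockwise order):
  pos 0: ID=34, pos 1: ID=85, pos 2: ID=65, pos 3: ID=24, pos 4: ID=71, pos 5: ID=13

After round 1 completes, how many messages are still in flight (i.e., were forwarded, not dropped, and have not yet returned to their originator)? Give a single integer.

Round 1: pos1(id85) recv 34: drop; pos2(id65) recv 85: fwd; pos3(id24) recv 65: fwd; pos4(id71) recv 24: drop; pos5(id13) recv 71: fwd; pos0(id34) recv 13: drop
After round 1: 3 messages still in flight

Answer: 3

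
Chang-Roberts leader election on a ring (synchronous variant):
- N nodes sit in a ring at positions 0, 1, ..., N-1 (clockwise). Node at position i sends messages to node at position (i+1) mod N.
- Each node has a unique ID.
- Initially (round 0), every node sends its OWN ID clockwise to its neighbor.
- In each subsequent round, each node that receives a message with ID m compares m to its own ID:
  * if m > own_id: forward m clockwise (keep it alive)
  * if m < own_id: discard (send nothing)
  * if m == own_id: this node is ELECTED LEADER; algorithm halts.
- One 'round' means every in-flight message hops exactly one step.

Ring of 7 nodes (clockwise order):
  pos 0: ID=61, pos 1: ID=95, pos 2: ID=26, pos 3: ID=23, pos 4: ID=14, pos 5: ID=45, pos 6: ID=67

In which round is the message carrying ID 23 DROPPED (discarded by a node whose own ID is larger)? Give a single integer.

Answer: 2

Derivation:
Round 1: pos1(id95) recv 61: drop; pos2(id26) recv 95: fwd; pos3(id23) recv 26: fwd; pos4(id14) recv 23: fwd; pos5(id45) recv 14: drop; pos6(id67) recv 45: drop; pos0(id61) recv 67: fwd
Round 2: pos3(id23) recv 95: fwd; pos4(id14) recv 26: fwd; pos5(id45) recv 23: drop; pos1(id95) recv 67: drop
Round 3: pos4(id14) recv 95: fwd; pos5(id45) recv 26: drop
Round 4: pos5(id45) recv 95: fwd
Round 5: pos6(id67) recv 95: fwd
Round 6: pos0(id61) recv 95: fwd
Round 7: pos1(id95) recv 95: ELECTED
Message ID 23 originates at pos 3; dropped at pos 5 in round 2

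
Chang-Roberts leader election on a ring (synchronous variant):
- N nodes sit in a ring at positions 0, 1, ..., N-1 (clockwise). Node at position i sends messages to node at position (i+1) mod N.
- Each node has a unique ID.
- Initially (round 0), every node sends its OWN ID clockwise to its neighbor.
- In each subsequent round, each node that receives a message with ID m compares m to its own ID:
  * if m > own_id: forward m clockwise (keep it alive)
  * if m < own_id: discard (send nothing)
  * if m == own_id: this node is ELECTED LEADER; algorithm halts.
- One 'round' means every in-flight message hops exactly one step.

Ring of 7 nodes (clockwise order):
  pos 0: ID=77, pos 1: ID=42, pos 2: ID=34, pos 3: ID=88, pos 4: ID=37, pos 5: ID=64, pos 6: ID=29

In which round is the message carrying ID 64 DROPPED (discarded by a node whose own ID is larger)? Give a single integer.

Round 1: pos1(id42) recv 77: fwd; pos2(id34) recv 42: fwd; pos3(id88) recv 34: drop; pos4(id37) recv 88: fwd; pos5(id64) recv 37: drop; pos6(id29) recv 64: fwd; pos0(id77) recv 29: drop
Round 2: pos2(id34) recv 77: fwd; pos3(id88) recv 42: drop; pos5(id64) recv 88: fwd; pos0(id77) recv 64: drop
Round 3: pos3(id88) recv 77: drop; pos6(id29) recv 88: fwd
Round 4: pos0(id77) recv 88: fwd
Round 5: pos1(id42) recv 88: fwd
Round 6: pos2(id34) recv 88: fwd
Round 7: pos3(id88) recv 88: ELECTED
Message ID 64 originates at pos 5; dropped at pos 0 in round 2

Answer: 2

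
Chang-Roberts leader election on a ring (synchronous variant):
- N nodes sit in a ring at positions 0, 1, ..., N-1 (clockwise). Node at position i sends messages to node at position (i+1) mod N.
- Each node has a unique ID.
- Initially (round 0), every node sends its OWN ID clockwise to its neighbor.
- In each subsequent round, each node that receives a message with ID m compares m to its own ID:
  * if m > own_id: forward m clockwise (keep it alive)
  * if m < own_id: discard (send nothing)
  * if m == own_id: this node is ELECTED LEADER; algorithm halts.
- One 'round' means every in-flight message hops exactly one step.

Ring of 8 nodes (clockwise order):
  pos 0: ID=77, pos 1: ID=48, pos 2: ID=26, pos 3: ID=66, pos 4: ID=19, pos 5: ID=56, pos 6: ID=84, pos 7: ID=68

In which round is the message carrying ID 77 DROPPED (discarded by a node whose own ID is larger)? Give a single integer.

Answer: 6

Derivation:
Round 1: pos1(id48) recv 77: fwd; pos2(id26) recv 48: fwd; pos3(id66) recv 26: drop; pos4(id19) recv 66: fwd; pos5(id56) recv 19: drop; pos6(id84) recv 56: drop; pos7(id68) recv 84: fwd; pos0(id77) recv 68: drop
Round 2: pos2(id26) recv 77: fwd; pos3(id66) recv 48: drop; pos5(id56) recv 66: fwd; pos0(id77) recv 84: fwd
Round 3: pos3(id66) recv 77: fwd; pos6(id84) recv 66: drop; pos1(id48) recv 84: fwd
Round 4: pos4(id19) recv 77: fwd; pos2(id26) recv 84: fwd
Round 5: pos5(id56) recv 77: fwd; pos3(id66) recv 84: fwd
Round 6: pos6(id84) recv 77: drop; pos4(id19) recv 84: fwd
Round 7: pos5(id56) recv 84: fwd
Round 8: pos6(id84) recv 84: ELECTED
Message ID 77 originates at pos 0; dropped at pos 6 in round 6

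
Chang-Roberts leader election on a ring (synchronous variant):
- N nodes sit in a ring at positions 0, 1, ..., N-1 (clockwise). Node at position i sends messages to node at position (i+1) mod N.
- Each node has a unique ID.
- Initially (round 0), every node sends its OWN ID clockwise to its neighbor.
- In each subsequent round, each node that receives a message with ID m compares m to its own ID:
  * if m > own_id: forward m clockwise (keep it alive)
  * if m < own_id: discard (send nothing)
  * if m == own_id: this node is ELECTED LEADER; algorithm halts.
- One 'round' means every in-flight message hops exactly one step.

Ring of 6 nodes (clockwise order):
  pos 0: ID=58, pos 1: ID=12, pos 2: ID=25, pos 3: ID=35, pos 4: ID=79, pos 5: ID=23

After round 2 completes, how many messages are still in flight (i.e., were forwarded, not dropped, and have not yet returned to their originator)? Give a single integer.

Round 1: pos1(id12) recv 58: fwd; pos2(id25) recv 12: drop; pos3(id35) recv 25: drop; pos4(id79) recv 35: drop; pos5(id23) recv 79: fwd; pos0(id58) recv 23: drop
Round 2: pos2(id25) recv 58: fwd; pos0(id58) recv 79: fwd
After round 2: 2 messages still in flight

Answer: 2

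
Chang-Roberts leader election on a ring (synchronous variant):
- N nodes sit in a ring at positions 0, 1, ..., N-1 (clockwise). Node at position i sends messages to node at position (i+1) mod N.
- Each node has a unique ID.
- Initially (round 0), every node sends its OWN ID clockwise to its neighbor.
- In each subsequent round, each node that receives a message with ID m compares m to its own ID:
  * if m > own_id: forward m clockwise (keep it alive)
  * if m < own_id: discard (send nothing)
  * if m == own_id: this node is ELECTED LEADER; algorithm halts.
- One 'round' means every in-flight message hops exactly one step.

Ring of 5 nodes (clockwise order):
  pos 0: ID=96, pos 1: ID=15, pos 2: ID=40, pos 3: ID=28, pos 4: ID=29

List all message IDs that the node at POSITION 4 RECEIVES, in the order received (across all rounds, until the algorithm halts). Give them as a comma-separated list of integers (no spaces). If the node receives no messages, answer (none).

Round 1: pos1(id15) recv 96: fwd; pos2(id40) recv 15: drop; pos3(id28) recv 40: fwd; pos4(id29) recv 28: drop; pos0(id96) recv 29: drop
Round 2: pos2(id40) recv 96: fwd; pos4(id29) recv 40: fwd
Round 3: pos3(id28) recv 96: fwd; pos0(id96) recv 40: drop
Round 4: pos4(id29) recv 96: fwd
Round 5: pos0(id96) recv 96: ELECTED

Answer: 28,40,96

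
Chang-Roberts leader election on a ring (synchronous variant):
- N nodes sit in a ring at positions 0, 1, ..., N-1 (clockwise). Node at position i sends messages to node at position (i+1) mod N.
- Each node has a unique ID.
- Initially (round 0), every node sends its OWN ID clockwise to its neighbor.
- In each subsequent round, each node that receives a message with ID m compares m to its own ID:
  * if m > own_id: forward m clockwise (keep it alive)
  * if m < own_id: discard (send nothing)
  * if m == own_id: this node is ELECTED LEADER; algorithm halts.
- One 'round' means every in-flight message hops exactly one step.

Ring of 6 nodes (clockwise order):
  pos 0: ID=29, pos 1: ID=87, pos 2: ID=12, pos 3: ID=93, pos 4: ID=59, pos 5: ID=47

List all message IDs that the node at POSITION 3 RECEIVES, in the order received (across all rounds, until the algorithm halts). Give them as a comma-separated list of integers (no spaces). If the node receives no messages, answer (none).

Round 1: pos1(id87) recv 29: drop; pos2(id12) recv 87: fwd; pos3(id93) recv 12: drop; pos4(id59) recv 93: fwd; pos5(id47) recv 59: fwd; pos0(id29) recv 47: fwd
Round 2: pos3(id93) recv 87: drop; pos5(id47) recv 93: fwd; pos0(id29) recv 59: fwd; pos1(id87) recv 47: drop
Round 3: pos0(id29) recv 93: fwd; pos1(id87) recv 59: drop
Round 4: pos1(id87) recv 93: fwd
Round 5: pos2(id12) recv 93: fwd
Round 6: pos3(id93) recv 93: ELECTED

Answer: 12,87,93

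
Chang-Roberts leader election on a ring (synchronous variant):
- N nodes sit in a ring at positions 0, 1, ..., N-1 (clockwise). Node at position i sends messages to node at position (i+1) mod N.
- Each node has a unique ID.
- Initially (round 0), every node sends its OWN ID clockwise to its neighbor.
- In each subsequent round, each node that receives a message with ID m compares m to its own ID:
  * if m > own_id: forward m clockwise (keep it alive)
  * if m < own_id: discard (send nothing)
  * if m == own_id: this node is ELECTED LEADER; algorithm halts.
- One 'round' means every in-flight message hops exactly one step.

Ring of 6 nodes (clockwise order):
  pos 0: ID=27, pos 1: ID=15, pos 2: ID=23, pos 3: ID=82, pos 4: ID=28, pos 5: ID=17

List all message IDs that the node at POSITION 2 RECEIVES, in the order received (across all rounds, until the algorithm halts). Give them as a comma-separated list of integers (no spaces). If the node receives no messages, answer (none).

Answer: 15,27,28,82

Derivation:
Round 1: pos1(id15) recv 27: fwd; pos2(id23) recv 15: drop; pos3(id82) recv 23: drop; pos4(id28) recv 82: fwd; pos5(id17) recv 28: fwd; pos0(id27) recv 17: drop
Round 2: pos2(id23) recv 27: fwd; pos5(id17) recv 82: fwd; pos0(id27) recv 28: fwd
Round 3: pos3(id82) recv 27: drop; pos0(id27) recv 82: fwd; pos1(id15) recv 28: fwd
Round 4: pos1(id15) recv 82: fwd; pos2(id23) recv 28: fwd
Round 5: pos2(id23) recv 82: fwd; pos3(id82) recv 28: drop
Round 6: pos3(id82) recv 82: ELECTED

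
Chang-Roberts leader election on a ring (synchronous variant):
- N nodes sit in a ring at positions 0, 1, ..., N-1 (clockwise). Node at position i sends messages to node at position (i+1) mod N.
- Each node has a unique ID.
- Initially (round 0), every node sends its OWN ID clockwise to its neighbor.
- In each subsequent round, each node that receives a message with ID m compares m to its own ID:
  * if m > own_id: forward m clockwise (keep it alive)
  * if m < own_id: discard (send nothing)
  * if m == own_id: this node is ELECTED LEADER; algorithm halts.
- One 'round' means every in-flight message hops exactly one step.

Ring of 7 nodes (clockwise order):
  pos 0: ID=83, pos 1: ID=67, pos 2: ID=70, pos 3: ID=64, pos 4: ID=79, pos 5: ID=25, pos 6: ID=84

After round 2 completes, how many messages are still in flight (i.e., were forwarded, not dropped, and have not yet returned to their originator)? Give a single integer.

Round 1: pos1(id67) recv 83: fwd; pos2(id70) recv 67: drop; pos3(id64) recv 70: fwd; pos4(id79) recv 64: drop; pos5(id25) recv 79: fwd; pos6(id84) recv 25: drop; pos0(id83) recv 84: fwd
Round 2: pos2(id70) recv 83: fwd; pos4(id79) recv 70: drop; pos6(id84) recv 79: drop; pos1(id67) recv 84: fwd
After round 2: 2 messages still in flight

Answer: 2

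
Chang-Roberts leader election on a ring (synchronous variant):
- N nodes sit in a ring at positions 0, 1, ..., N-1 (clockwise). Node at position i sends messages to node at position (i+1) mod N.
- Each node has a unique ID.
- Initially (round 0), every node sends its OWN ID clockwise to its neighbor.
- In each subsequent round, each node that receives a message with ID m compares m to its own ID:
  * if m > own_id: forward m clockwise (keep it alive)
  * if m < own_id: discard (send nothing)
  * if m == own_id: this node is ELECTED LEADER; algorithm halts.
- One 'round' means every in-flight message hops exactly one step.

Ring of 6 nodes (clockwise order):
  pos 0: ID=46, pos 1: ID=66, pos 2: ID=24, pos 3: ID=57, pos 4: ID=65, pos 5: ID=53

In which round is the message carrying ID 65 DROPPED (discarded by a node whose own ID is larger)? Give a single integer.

Answer: 3

Derivation:
Round 1: pos1(id66) recv 46: drop; pos2(id24) recv 66: fwd; pos3(id57) recv 24: drop; pos4(id65) recv 57: drop; pos5(id53) recv 65: fwd; pos0(id46) recv 53: fwd
Round 2: pos3(id57) recv 66: fwd; pos0(id46) recv 65: fwd; pos1(id66) recv 53: drop
Round 3: pos4(id65) recv 66: fwd; pos1(id66) recv 65: drop
Round 4: pos5(id53) recv 66: fwd
Round 5: pos0(id46) recv 66: fwd
Round 6: pos1(id66) recv 66: ELECTED
Message ID 65 originates at pos 4; dropped at pos 1 in round 3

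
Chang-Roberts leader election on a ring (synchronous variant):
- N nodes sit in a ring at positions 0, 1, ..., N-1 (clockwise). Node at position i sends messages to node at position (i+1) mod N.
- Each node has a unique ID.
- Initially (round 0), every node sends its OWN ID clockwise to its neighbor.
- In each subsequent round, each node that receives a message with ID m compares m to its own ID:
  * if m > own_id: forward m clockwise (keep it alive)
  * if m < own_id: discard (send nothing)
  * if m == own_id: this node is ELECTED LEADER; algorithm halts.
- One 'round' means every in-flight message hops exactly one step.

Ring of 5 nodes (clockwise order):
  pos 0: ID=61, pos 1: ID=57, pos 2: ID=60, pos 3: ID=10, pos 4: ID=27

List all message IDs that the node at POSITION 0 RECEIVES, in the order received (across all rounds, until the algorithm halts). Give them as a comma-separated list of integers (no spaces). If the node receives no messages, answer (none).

Answer: 27,60,61

Derivation:
Round 1: pos1(id57) recv 61: fwd; pos2(id60) recv 57: drop; pos3(id10) recv 60: fwd; pos4(id27) recv 10: drop; pos0(id61) recv 27: drop
Round 2: pos2(id60) recv 61: fwd; pos4(id27) recv 60: fwd
Round 3: pos3(id10) recv 61: fwd; pos0(id61) recv 60: drop
Round 4: pos4(id27) recv 61: fwd
Round 5: pos0(id61) recv 61: ELECTED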